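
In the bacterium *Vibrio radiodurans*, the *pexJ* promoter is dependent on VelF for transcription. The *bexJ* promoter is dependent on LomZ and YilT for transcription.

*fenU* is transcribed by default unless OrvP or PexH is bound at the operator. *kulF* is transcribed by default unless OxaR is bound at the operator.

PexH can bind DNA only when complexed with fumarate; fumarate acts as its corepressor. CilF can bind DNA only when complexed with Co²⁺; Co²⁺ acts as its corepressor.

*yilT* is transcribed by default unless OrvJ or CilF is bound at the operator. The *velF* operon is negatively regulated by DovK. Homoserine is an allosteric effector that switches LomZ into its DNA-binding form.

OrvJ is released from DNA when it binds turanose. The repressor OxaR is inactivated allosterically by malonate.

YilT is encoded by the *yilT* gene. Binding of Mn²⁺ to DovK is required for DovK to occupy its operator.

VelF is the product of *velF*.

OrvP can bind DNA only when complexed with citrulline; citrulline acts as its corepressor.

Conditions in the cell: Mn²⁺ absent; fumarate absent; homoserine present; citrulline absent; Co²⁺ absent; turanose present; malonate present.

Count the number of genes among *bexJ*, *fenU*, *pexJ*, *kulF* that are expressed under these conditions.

Homoserine is present, so LomZ is active.
Turanose is present, so OrvJ is inactive.
Co²⁺ is absent, so CilF is inactive.
With no repressor bound, *yilT* is transcribed.
So YilT is produced and active.
No repressor is bound and LomZ and YilT are active, so *bexJ* is transcribed.
→ *bexJ* is ON.
Citrulline is absent, so OrvP is inactive.
Fumarate is absent, so PexH is inactive.
With no repressor bound, *fenU* is transcribed.
→ *fenU* is ON.
Mn²⁺ is absent, so DovK is inactive.
With no repressor bound, *velF* is transcribed.
So VelF is produced and active.
No repressor is bound and VelF is active, so *pexJ* is transcribed.
→ *pexJ* is ON.
Malonate is present, so OxaR is inactive.
With no repressor bound, *kulF* is transcribed.
→ *kulF* is ON.
4 of the 4 genes are transcribed.

4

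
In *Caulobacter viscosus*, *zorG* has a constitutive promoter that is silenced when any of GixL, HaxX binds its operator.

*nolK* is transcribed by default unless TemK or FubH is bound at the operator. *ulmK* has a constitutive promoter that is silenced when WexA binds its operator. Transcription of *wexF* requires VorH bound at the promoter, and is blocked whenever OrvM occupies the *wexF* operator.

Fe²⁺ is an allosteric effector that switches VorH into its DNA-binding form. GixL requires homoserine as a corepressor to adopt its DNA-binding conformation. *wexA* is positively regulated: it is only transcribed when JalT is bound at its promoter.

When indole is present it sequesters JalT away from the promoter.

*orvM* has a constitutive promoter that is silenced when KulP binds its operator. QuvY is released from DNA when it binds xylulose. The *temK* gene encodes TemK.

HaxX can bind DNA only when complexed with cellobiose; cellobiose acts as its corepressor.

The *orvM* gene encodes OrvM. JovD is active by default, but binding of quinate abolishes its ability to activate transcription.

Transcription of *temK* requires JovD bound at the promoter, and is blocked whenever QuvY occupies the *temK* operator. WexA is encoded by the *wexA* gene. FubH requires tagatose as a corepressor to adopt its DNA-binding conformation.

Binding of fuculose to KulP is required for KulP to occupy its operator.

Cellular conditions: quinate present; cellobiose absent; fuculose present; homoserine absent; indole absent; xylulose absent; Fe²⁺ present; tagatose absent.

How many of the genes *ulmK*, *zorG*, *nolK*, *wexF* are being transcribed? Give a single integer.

Indole is absent, so JalT is active.
No repressor is bound and JalT is active, so *wexA* is transcribed.
So WexA is produced and active.
With repressor WexA bound, *ulmK* is not transcribed.
→ *ulmK* is OFF.
Homoserine is absent, so GixL is inactive.
Cellobiose is absent, so HaxX is inactive.
With no repressor bound, *zorG* is transcribed.
→ *zorG* is ON.
Xylulose is absent, so QuvY is active.
Quinate is present, so JovD is inactive.
With repressor QuvY bound, *temK* is not transcribed.
So TemK is not produced.
Tagatose is absent, so FubH is inactive.
With no repressor bound, *nolK* is transcribed.
→ *nolK* is ON.
Fe²⁺ is present, so VorH is active.
Fuculose is present, so KulP is active.
With repressor KulP bound, *orvM* is not transcribed.
So OrvM is not produced.
No repressor is bound and VorH is active, so *wexF* is transcribed.
→ *wexF* is ON.
3 of the 4 genes are transcribed.

3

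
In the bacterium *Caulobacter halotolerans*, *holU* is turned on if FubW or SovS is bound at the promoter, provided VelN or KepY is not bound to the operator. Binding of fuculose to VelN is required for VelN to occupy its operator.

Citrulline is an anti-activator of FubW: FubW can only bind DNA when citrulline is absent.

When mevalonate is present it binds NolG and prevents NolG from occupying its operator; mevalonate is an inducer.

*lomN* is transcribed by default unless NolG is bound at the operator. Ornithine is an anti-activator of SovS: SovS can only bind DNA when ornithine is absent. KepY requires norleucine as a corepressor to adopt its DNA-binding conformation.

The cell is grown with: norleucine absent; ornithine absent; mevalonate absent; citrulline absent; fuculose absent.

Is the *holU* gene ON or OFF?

ON

Fuculose is absent, so VelN is inactive.
Norleucine is absent, so KepY is inactive.
Citrulline is absent, so FubW is active.
Ornithine is absent, so SovS is active.
Activator FubW is present, so *holU* is transcribed.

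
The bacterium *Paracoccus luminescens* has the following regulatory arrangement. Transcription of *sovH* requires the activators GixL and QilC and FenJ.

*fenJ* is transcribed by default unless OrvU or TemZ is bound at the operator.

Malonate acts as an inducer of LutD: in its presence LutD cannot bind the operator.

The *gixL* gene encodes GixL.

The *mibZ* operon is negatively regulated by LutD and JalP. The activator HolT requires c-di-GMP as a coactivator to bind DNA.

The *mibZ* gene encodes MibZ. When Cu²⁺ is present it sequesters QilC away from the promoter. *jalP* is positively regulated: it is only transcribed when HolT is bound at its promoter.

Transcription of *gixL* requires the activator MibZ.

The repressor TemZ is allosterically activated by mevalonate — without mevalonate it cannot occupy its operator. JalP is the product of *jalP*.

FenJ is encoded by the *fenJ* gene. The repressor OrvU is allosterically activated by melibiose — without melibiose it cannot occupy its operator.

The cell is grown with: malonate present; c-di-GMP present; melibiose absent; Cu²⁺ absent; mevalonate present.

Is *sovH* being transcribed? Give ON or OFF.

Malonate is present, so LutD is inactive.
c-di-GMP is present, so HolT is active.
No repressor is bound and HolT is active, so *jalP* is transcribed.
So JalP is produced and active.
With repressor JalP bound, *mibZ* is not transcribed.
So MibZ is not produced.
Required activator MibZ is absent, so *gixL* is not transcribed.
So GixL is not produced.
Cu²⁺ is absent, so QilC is active.
Melibiose is absent, so OrvU is inactive.
Mevalonate is present, so TemZ is active.
With repressor TemZ bound, *fenJ* is not transcribed.
So FenJ is not produced.
Required activator GixL is absent, so *sovH* is not transcribed.

OFF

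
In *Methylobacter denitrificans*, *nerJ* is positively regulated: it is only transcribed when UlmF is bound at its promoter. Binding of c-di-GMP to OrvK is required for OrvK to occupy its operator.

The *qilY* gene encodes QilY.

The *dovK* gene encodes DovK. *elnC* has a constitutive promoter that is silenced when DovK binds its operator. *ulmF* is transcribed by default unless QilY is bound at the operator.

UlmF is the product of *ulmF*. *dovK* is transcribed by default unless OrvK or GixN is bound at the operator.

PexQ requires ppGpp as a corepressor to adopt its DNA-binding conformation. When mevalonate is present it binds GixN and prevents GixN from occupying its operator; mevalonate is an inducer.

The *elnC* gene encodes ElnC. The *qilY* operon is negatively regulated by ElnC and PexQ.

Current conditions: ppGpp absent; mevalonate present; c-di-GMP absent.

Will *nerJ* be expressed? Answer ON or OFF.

c-di-GMP is absent, so OrvK is inactive.
Mevalonate is present, so GixN is inactive.
With no repressor bound, *dovK* is transcribed.
So DovK is produced and active.
With repressor DovK bound, *elnC* is not transcribed.
So ElnC is not produced.
ppGpp is absent, so PexQ is inactive.
With no repressor bound, *qilY* is transcribed.
So QilY is produced and active.
With repressor QilY bound, *ulmF* is not transcribed.
So UlmF is not produced.
Required activator UlmF is absent, so *nerJ* is not transcribed.

OFF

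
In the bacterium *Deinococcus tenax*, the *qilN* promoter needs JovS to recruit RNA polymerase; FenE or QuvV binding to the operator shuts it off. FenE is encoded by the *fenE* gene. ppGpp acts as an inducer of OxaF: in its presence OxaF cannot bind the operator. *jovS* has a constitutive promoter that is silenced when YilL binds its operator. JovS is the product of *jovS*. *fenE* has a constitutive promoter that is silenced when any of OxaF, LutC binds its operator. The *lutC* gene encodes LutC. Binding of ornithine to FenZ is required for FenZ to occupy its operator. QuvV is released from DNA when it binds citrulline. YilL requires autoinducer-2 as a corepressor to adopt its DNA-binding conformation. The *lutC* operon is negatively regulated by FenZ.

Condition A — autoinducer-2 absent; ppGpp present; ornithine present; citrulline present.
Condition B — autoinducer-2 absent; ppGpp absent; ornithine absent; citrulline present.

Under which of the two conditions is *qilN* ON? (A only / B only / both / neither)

B only

Condition A:
Autoinducer-2 is absent, so YilL is inactive.
With no repressor bound, *jovS* is transcribed.
So JovS is produced and active.
ppGpp is present, so OxaF is inactive.
Ornithine is present, so FenZ is active.
With repressor FenZ bound, *lutC* is not transcribed.
So LutC is not produced.
With no repressor bound, *fenE* is transcribed.
So FenE is produced and active.
Citrulline is present, so QuvV is inactive.
With repressor FenE bound, *qilN* is not transcribed.
→ *qilN* is OFF in A.
Condition B:
Autoinducer-2 is absent, so YilL is inactive.
With no repressor bound, *jovS* is transcribed.
So JovS is produced and active.
ppGpp is absent, so OxaF is active.
Ornithine is absent, so FenZ is inactive.
With no repressor bound, *lutC* is transcribed.
So LutC is produced and active.
With repressor OxaF bound, *fenE* is not transcribed.
So FenE is not produced.
Citrulline is present, so QuvV is inactive.
No repressor is bound and JovS is active, so *qilN* is transcribed.
→ *qilN* is ON in B.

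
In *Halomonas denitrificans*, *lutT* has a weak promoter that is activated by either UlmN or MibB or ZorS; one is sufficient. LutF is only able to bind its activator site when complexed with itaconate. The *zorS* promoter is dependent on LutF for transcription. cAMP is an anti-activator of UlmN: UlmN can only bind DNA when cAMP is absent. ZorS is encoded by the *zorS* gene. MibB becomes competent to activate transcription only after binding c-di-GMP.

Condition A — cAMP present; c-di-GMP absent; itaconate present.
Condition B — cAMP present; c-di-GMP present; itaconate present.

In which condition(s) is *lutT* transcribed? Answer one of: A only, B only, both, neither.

Condition A:
cAMP is present, so UlmN is inactive.
c-di-GMP is absent, so MibB is inactive.
Itaconate is present, so LutF is active.
No repressor is bound and LutF is active, so *zorS* is transcribed.
So ZorS is produced and active.
Activator ZorS is present, so *lutT* is transcribed.
→ *lutT* is ON in A.
Condition B:
cAMP is present, so UlmN is inactive.
c-di-GMP is present, so MibB is active.
Itaconate is present, so LutF is active.
No repressor is bound and LutF is active, so *zorS* is transcribed.
So ZorS is produced and active.
Activator MibB is present, so *lutT* is transcribed.
→ *lutT* is ON in B.

both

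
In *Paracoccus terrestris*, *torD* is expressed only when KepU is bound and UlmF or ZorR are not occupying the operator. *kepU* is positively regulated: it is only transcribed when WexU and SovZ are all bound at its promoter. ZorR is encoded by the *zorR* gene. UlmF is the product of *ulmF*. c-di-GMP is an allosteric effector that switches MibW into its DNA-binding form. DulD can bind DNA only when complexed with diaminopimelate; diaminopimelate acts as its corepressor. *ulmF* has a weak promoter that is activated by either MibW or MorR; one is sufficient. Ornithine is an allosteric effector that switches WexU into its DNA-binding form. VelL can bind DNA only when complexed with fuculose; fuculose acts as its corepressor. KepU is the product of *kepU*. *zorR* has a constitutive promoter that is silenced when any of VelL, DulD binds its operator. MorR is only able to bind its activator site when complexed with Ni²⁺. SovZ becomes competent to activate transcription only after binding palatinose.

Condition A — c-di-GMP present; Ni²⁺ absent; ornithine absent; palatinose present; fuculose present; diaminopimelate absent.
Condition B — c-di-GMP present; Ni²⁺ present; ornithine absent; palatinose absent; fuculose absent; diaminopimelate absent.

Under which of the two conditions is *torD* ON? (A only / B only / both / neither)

Condition A:
c-di-GMP is present, so MibW is active.
Ni²⁺ is absent, so MorR is inactive.
Activator MibW is present, so *ulmF* is transcribed.
So UlmF is produced and active.
Ornithine is absent, so WexU is inactive.
Palatinose is present, so SovZ is active.
Required activator WexU is absent, so *kepU* is not transcribed.
So KepU is not produced.
Fuculose is present, so VelL is active.
Diaminopimelate is absent, so DulD is inactive.
With repressor VelL bound, *zorR* is not transcribed.
So ZorR is not produced.
With repressor UlmF bound, *torD* is not transcribed.
→ *torD* is OFF in A.
Condition B:
c-di-GMP is present, so MibW is active.
Ni²⁺ is present, so MorR is active.
Activator MibW is present, so *ulmF* is transcribed.
So UlmF is produced and active.
Ornithine is absent, so WexU is inactive.
Palatinose is absent, so SovZ is inactive.
Required activator WexU is absent, so *kepU* is not transcribed.
So KepU is not produced.
Fuculose is absent, so VelL is inactive.
Diaminopimelate is absent, so DulD is inactive.
With no repressor bound, *zorR* is transcribed.
So ZorR is produced and active.
With repressor UlmF bound, *torD* is not transcribed.
→ *torD* is OFF in B.

neither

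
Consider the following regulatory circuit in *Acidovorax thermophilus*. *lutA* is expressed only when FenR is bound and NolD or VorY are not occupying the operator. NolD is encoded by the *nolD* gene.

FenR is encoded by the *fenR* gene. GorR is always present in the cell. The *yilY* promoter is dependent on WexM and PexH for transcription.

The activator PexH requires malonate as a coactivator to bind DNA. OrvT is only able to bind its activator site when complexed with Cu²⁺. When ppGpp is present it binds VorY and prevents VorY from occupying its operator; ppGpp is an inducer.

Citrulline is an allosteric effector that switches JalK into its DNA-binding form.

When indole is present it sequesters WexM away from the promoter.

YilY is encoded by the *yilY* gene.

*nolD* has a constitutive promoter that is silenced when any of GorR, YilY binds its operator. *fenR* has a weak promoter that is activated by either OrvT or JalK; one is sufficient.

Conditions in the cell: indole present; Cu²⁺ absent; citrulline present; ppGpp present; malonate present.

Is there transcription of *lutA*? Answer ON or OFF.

ON

GorR is produced constitutively and is active.
Indole is present, so WexM is inactive.
Malonate is present, so PexH is active.
Required activator WexM is absent, so *yilY* is not transcribed.
So YilY is not produced.
With repressor GorR bound, *nolD* is not transcribed.
So NolD is not produced.
ppGpp is present, so VorY is inactive.
Cu²⁺ is absent, so OrvT is inactive.
Citrulline is present, so JalK is active.
Activator JalK is present, so *fenR* is transcribed.
So FenR is produced and active.
No repressor is bound and FenR is active, so *lutA* is transcribed.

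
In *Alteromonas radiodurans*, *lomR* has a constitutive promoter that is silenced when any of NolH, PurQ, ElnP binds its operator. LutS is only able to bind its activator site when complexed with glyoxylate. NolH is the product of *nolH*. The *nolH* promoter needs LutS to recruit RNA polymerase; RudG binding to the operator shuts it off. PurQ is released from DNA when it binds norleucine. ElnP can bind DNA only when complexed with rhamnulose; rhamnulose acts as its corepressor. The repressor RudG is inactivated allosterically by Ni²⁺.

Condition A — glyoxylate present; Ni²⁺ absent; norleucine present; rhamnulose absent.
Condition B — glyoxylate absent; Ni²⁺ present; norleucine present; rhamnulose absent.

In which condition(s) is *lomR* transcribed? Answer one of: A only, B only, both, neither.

Condition A:
Glyoxylate is present, so LutS is active.
Ni²⁺ is absent, so RudG is active.
With repressor RudG bound, *nolH* is not transcribed.
So NolH is not produced.
Norleucine is present, so PurQ is inactive.
Rhamnulose is absent, so ElnP is inactive.
With no repressor bound, *lomR* is transcribed.
→ *lomR* is ON in A.
Condition B:
Glyoxylate is absent, so LutS is inactive.
Ni²⁺ is present, so RudG is inactive.
Required activator LutS is absent, so *nolH* is not transcribed.
So NolH is not produced.
Norleucine is present, so PurQ is inactive.
Rhamnulose is absent, so ElnP is inactive.
With no repressor bound, *lomR* is transcribed.
→ *lomR* is ON in B.

both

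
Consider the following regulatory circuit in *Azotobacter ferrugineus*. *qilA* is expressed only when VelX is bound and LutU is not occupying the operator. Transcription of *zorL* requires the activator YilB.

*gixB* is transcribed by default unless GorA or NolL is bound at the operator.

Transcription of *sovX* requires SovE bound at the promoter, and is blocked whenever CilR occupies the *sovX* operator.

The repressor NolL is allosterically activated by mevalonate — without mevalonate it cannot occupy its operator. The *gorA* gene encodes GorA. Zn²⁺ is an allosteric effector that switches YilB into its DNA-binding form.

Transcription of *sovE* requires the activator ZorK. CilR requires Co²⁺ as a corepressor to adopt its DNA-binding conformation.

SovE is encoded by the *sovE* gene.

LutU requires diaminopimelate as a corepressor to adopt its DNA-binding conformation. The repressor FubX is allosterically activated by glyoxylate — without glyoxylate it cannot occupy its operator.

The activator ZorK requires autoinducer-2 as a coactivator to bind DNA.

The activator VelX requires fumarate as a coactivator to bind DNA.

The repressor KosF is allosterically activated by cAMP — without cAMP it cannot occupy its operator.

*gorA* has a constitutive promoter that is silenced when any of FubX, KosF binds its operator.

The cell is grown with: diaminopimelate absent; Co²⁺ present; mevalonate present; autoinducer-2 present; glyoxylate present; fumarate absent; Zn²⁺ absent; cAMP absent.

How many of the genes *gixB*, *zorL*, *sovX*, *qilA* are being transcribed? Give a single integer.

Glyoxylate is present, so FubX is active.
cAMP is absent, so KosF is inactive.
With repressor FubX bound, *gorA* is not transcribed.
So GorA is not produced.
Mevalonate is present, so NolL is active.
With repressor NolL bound, *gixB* is not transcribed.
→ *gixB* is OFF.
Zn²⁺ is absent, so YilB is inactive.
Required activator YilB is absent, so *zorL* is not transcribed.
→ *zorL* is OFF.
Autoinducer-2 is present, so ZorK is active.
No repressor is bound and ZorK is active, so *sovE* is transcribed.
So SovE is produced and active.
Co²⁺ is present, so CilR is active.
With repressor CilR bound, *sovX* is not transcribed.
→ *sovX* is OFF.
Fumarate is absent, so VelX is inactive.
Diaminopimelate is absent, so LutU is inactive.
Required activator VelX is absent, so *qilA* is not transcribed.
→ *qilA* is OFF.
0 of the 4 genes are transcribed.

0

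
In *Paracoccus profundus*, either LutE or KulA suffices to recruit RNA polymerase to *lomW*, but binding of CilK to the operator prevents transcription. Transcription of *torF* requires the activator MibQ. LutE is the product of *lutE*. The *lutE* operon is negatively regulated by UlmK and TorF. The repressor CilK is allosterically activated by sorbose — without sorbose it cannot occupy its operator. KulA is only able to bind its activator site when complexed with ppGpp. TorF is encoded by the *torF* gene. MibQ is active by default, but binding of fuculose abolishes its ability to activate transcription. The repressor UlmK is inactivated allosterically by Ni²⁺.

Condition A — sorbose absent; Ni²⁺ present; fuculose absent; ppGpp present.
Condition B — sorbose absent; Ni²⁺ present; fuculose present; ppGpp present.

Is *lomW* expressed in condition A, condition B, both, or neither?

both

Condition A:
Sorbose is absent, so CilK is inactive.
Ni²⁺ is present, so UlmK is inactive.
Fuculose is absent, so MibQ is active.
No repressor is bound and MibQ is active, so *torF* is transcribed.
So TorF is produced and active.
With repressor TorF bound, *lutE* is not transcribed.
So LutE is not produced.
ppGpp is present, so KulA is active.
Activator KulA is present, so *lomW* is transcribed.
→ *lomW* is ON in A.
Condition B:
Sorbose is absent, so CilK is inactive.
Ni²⁺ is present, so UlmK is inactive.
Fuculose is present, so MibQ is inactive.
Required activator MibQ is absent, so *torF* is not transcribed.
So TorF is not produced.
With no repressor bound, *lutE* is transcribed.
So LutE is produced and active.
ppGpp is present, so KulA is active.
Activator LutE is present, so *lomW* is transcribed.
→ *lomW* is ON in B.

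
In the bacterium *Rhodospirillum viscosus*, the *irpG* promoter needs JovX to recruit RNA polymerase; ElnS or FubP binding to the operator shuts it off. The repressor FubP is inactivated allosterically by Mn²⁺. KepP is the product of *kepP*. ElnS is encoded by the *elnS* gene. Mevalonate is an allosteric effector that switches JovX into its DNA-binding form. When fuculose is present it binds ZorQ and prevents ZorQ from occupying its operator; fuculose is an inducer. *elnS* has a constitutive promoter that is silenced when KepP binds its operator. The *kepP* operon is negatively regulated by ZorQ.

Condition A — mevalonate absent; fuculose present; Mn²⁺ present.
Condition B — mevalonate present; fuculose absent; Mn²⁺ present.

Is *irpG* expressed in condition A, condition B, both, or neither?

neither

Condition A:
Mevalonate is absent, so JovX is inactive.
Fuculose is present, so ZorQ is inactive.
With no repressor bound, *kepP* is transcribed.
So KepP is produced and active.
With repressor KepP bound, *elnS* is not transcribed.
So ElnS is not produced.
Mn²⁺ is present, so FubP is inactive.
Required activator JovX is absent, so *irpG* is not transcribed.
→ *irpG* is OFF in A.
Condition B:
Mevalonate is present, so JovX is active.
Fuculose is absent, so ZorQ is active.
With repressor ZorQ bound, *kepP* is not transcribed.
So KepP is not produced.
With no repressor bound, *elnS* is transcribed.
So ElnS is produced and active.
Mn²⁺ is present, so FubP is inactive.
With repressor ElnS bound, *irpG* is not transcribed.
→ *irpG* is OFF in B.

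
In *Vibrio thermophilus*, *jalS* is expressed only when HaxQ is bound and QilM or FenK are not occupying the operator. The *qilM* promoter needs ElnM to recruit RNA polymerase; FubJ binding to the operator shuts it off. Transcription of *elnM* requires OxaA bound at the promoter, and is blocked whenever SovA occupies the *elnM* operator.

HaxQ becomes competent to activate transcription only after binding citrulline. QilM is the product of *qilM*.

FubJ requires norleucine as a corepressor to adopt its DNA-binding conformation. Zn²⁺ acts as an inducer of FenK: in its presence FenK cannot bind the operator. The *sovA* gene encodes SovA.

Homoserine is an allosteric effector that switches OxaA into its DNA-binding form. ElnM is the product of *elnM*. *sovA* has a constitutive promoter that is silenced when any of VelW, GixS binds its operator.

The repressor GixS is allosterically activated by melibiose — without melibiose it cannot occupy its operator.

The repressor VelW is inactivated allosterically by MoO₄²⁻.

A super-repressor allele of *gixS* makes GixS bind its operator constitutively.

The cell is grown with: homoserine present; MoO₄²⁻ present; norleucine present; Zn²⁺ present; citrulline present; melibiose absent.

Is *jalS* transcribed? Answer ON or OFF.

ON

Citrulline is present, so HaxQ is active.
Norleucine is present, so FubJ is active.
Homoserine is present, so OxaA is active.
MoO₄²⁻ is present, so VelW is inactive.
GixS is constitutively active in this strain.
With repressor GixS bound, *sovA* is not transcribed.
So SovA is not produced.
No repressor is bound and OxaA is active, so *elnM* is transcribed.
So ElnM is produced and active.
With repressor FubJ bound, *qilM* is not transcribed.
So QilM is not produced.
Zn²⁺ is present, so FenK is inactive.
No repressor is bound and HaxQ is active, so *jalS* is transcribed.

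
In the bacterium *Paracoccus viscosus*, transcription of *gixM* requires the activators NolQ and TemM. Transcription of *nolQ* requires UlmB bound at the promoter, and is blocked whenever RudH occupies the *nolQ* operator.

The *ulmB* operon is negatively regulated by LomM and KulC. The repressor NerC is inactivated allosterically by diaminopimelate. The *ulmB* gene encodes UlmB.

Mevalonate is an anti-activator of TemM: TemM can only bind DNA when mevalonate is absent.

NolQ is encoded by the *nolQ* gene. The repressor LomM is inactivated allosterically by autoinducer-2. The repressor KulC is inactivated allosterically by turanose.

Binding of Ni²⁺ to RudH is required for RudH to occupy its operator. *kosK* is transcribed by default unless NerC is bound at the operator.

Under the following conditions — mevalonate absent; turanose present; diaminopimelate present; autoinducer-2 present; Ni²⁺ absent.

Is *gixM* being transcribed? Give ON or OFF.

ON

Autoinducer-2 is present, so LomM is inactive.
Turanose is present, so KulC is inactive.
With no repressor bound, *ulmB* is transcribed.
So UlmB is produced and active.
Ni²⁺ is absent, so RudH is inactive.
No repressor is bound and UlmB is active, so *nolQ* is transcribed.
So NolQ is produced and active.
Mevalonate is absent, so TemM is active.
No repressor is bound and NolQ and TemM are active, so *gixM* is transcribed.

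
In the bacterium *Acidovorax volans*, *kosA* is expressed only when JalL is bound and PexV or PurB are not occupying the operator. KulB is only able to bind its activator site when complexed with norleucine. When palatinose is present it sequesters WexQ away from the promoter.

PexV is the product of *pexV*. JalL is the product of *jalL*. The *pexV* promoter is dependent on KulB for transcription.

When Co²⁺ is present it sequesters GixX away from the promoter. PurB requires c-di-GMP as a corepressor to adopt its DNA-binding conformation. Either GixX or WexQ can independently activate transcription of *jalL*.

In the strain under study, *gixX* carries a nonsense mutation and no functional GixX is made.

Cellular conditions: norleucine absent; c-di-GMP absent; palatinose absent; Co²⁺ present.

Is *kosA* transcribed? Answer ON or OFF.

ON

Norleucine is absent, so KulB is inactive.
Required activator KulB is absent, so *pexV* is not transcribed.
So PexV is not produced.
c-di-GMP is absent, so PurB is inactive.
GixX is non-functional in this strain, so it has no effect.
Palatinose is absent, so WexQ is active.
Activator WexQ is present, so *jalL* is transcribed.
So JalL is produced and active.
No repressor is bound and JalL is active, so *kosA* is transcribed.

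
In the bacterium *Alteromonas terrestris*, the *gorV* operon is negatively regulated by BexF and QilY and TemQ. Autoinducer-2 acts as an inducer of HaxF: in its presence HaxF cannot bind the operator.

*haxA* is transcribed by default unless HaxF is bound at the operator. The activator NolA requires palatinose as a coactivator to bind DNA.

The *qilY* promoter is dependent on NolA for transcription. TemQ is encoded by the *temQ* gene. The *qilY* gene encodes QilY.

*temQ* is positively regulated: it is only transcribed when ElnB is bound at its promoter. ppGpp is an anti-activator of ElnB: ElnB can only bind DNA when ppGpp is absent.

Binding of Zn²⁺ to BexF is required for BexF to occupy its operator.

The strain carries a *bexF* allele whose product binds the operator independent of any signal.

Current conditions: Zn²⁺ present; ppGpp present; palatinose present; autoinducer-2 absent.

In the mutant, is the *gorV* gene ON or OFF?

BexF is constitutively active in this strain.
Palatinose is present, so NolA is active.
No repressor is bound and NolA is active, so *qilY* is transcribed.
So QilY is produced and active.
ppGpp is present, so ElnB is inactive.
Required activator ElnB is absent, so *temQ* is not transcribed.
So TemQ is not produced.
With repressor BexF bound, *gorV* is not transcribed.

OFF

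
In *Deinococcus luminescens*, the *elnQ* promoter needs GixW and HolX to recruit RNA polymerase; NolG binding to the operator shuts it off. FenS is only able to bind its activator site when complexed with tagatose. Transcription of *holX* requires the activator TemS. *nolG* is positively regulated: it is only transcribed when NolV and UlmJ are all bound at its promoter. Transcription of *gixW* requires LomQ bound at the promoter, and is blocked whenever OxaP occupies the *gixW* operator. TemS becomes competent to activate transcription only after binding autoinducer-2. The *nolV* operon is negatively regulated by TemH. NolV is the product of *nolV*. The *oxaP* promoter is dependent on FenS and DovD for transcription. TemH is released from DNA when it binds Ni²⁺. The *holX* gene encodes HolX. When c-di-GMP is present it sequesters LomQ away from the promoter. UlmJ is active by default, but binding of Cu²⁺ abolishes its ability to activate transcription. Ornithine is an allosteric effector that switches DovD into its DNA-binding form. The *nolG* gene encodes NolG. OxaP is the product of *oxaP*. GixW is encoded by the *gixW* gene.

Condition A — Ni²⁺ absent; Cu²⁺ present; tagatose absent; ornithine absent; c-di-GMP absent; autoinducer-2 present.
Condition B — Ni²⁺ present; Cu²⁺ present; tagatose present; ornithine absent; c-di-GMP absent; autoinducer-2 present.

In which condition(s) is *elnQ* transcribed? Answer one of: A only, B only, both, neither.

both

Condition A:
Ni²⁺ is absent, so TemH is active.
With repressor TemH bound, *nolV* is not transcribed.
So NolV is not produced.
Cu²⁺ is present, so UlmJ is inactive.
Required activator NolV is absent, so *nolG* is not transcribed.
So NolG is not produced.
Tagatose is absent, so FenS is inactive.
Ornithine is absent, so DovD is inactive.
Required activator FenS is absent, so *oxaP* is not transcribed.
So OxaP is not produced.
c-di-GMP is absent, so LomQ is active.
No repressor is bound and LomQ is active, so *gixW* is transcribed.
So GixW is produced and active.
Autoinducer-2 is present, so TemS is active.
No repressor is bound and TemS is active, so *holX* is transcribed.
So HolX is produced and active.
No repressor is bound and GixW and HolX are active, so *elnQ* is transcribed.
→ *elnQ* is ON in A.
Condition B:
Ni²⁺ is present, so TemH is inactive.
With no repressor bound, *nolV* is transcribed.
So NolV is produced and active.
Cu²⁺ is present, so UlmJ is inactive.
Required activator UlmJ is absent, so *nolG* is not transcribed.
So NolG is not produced.
Tagatose is present, so FenS is active.
Ornithine is absent, so DovD is inactive.
Required activator DovD is absent, so *oxaP* is not transcribed.
So OxaP is not produced.
c-di-GMP is absent, so LomQ is active.
No repressor is bound and LomQ is active, so *gixW* is transcribed.
So GixW is produced and active.
Autoinducer-2 is present, so TemS is active.
No repressor is bound and TemS is active, so *holX* is transcribed.
So HolX is produced and active.
No repressor is bound and GixW and HolX are active, so *elnQ* is transcribed.
→ *elnQ* is ON in B.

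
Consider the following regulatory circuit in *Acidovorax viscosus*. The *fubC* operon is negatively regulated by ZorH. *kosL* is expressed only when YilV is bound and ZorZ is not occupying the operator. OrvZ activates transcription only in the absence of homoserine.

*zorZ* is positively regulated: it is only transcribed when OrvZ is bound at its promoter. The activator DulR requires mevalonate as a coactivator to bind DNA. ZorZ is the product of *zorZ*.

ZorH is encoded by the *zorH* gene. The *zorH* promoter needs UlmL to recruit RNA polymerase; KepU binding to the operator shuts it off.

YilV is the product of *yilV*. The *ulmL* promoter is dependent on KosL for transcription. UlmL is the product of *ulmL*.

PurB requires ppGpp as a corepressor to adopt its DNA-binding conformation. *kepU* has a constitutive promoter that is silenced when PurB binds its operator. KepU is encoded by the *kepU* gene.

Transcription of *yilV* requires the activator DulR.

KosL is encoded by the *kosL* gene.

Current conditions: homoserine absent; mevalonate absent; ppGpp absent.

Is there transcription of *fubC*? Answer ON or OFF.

Mevalonate is absent, so DulR is inactive.
Required activator DulR is absent, so *yilV* is not transcribed.
So YilV is not produced.
Homoserine is absent, so OrvZ is active.
No repressor is bound and OrvZ is active, so *zorZ* is transcribed.
So ZorZ is produced and active.
With repressor ZorZ bound, *kosL* is not transcribed.
So KosL is not produced.
Required activator KosL is absent, so *ulmL* is not transcribed.
So UlmL is not produced.
ppGpp is absent, so PurB is inactive.
With no repressor bound, *kepU* is transcribed.
So KepU is produced and active.
With repressor KepU bound, *zorH* is not transcribed.
So ZorH is not produced.
With no repressor bound, *fubC* is transcribed.

ON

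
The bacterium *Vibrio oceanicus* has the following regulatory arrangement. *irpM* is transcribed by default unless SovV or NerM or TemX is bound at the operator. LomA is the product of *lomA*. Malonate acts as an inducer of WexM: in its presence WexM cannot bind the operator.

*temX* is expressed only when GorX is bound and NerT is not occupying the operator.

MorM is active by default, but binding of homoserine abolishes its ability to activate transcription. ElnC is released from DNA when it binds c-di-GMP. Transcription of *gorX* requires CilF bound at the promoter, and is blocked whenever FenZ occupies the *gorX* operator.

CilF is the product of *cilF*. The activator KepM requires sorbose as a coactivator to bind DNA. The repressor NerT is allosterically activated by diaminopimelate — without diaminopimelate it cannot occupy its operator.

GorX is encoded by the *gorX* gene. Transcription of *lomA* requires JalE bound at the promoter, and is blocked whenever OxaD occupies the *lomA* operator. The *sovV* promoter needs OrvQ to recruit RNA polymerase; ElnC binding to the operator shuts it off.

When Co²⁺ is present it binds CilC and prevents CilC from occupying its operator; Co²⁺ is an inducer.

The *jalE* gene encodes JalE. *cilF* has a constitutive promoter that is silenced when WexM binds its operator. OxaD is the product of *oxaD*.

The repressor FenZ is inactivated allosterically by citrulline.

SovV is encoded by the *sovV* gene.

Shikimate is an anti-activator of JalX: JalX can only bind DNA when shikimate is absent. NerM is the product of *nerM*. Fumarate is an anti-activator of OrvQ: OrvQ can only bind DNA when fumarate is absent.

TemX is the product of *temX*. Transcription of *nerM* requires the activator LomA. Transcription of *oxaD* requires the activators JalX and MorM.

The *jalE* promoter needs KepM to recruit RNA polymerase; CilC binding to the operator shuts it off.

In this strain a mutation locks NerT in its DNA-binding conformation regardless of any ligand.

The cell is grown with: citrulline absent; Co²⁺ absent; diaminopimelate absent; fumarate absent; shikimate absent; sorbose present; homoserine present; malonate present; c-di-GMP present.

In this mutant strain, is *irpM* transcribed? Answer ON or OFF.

OFF

c-di-GMP is present, so ElnC is inactive.
Fumarate is absent, so OrvQ is active.
No repressor is bound and OrvQ is active, so *sovV* is transcribed.
So SovV is produced and active.
Shikimate is absent, so JalX is active.
Homoserine is present, so MorM is inactive.
Required activator MorM is absent, so *oxaD* is not transcribed.
So OxaD is not produced.
Co²⁺ is absent, so CilC is active.
Sorbose is present, so KepM is active.
With repressor CilC bound, *jalE* is not transcribed.
So JalE is not produced.
Required activator JalE is absent, so *lomA* is not transcribed.
So LomA is not produced.
Required activator LomA is absent, so *nerM* is not transcribed.
So NerM is not produced.
NerT is constitutively active in this strain.
Citrulline is absent, so FenZ is active.
Malonate is present, so WexM is inactive.
With no repressor bound, *cilF* is transcribed.
So CilF is produced and active.
With repressor FenZ bound, *gorX* is not transcribed.
So GorX is not produced.
With repressor NerT bound, *temX* is not transcribed.
So TemX is not produced.
With repressor SovV bound, *irpM* is not transcribed.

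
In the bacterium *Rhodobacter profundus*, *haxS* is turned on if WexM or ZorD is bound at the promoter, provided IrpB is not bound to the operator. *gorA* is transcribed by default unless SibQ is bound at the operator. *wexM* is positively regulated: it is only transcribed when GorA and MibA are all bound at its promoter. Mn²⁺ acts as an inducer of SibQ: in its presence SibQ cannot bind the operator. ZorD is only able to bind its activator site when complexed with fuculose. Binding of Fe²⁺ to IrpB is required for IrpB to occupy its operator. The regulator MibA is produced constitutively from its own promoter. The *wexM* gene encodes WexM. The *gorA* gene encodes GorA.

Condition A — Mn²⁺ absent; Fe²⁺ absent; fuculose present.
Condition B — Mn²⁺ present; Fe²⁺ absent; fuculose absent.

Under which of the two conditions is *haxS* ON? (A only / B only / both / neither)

both

Condition A:
Mn²⁺ is absent, so SibQ is active.
With repressor SibQ bound, *gorA* is not transcribed.
So GorA is not produced.
MibA is produced constitutively and is active.
Required activator GorA is absent, so *wexM* is not transcribed.
So WexM is not produced.
Fe²⁺ is absent, so IrpB is inactive.
Fuculose is present, so ZorD is active.
Activator ZorD is present, so *haxS* is transcribed.
→ *haxS* is ON in A.
Condition B:
Mn²⁺ is present, so SibQ is inactive.
With no repressor bound, *gorA* is transcribed.
So GorA is produced and active.
MibA is produced constitutively and is active.
No repressor is bound and GorA and MibA are active, so *wexM* is transcribed.
So WexM is produced and active.
Fe²⁺ is absent, so IrpB is inactive.
Fuculose is absent, so ZorD is inactive.
Activator WexM is present, so *haxS* is transcribed.
→ *haxS* is ON in B.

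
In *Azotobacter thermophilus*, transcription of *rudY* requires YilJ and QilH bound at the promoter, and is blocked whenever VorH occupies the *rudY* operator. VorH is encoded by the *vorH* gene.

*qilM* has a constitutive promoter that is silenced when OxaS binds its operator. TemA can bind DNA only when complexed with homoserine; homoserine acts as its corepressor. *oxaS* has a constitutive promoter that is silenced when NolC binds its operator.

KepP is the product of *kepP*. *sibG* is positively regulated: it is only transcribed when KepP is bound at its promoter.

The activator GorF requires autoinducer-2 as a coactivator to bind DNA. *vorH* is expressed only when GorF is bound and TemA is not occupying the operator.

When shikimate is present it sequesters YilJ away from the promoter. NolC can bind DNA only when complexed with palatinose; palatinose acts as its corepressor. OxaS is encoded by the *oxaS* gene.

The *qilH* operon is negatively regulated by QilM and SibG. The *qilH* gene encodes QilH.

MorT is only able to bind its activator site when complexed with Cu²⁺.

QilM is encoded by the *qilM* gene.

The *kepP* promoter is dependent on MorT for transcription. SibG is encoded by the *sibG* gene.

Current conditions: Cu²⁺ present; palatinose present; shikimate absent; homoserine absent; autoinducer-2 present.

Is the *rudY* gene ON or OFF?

OFF

Shikimate is absent, so YilJ is active.
Autoinducer-2 is present, so GorF is active.
Homoserine is absent, so TemA is inactive.
No repressor is bound and GorF is active, so *vorH* is transcribed.
So VorH is produced and active.
Palatinose is present, so NolC is active.
With repressor NolC bound, *oxaS* is not transcribed.
So OxaS is not produced.
With no repressor bound, *qilM* is transcribed.
So QilM is produced and active.
Cu²⁺ is present, so MorT is active.
No repressor is bound and MorT is active, so *kepP* is transcribed.
So KepP is produced and active.
No repressor is bound and KepP is active, so *sibG* is transcribed.
So SibG is produced and active.
With repressor QilM bound, *qilH* is not transcribed.
So QilH is not produced.
With repressor VorH bound, *rudY* is not transcribed.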